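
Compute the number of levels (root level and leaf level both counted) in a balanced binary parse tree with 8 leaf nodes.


In a balanced binary tree with n leaves the deepest leaf is ceil(log2(n)) edges below the root,
so counting node levels inclusive of root and leaves gives ceil(log2(n)) + 1 levels.
log2(8) = 3.0000
ceil(3.0000) = 3
levels = 3 + 1 = 4

4


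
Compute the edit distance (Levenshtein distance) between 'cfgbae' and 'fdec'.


Building DP table for s1='cfgbae' (len 6) and s2='fdec' (len 4):
       f  d  e  c
    0  1  2  3  4
  c 1  1  2  3  3
  f 2  1  2  3  4
  g 3  2  2  3  4
  b 4  3  3  3  4
  a 5  4  4  4  4
  e 6  5  5  4  5
Edit distance = dp[6][4] = 5

5


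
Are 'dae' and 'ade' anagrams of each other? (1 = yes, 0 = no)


Sort characters of 'dae': 'ade'
Sort characters of 'ade': 'ade'
Sorted forms match -> they ARE anagrams
Result: 1

1


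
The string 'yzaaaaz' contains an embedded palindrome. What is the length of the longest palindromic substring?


Scanning 'yzaaaaz' for palindromic substrings.
Substring at positions 1-6: 'zaaaaz'.
Check: reverse('zaaaaz') = 'zaaaaz' -> palindrome confirmed.
Neighbouring characters ('y' / '-') break symmetry, so it cannot extend further.
No longer palindromic substring exists; longest length = 6

6


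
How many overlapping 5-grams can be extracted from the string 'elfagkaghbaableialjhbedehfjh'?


String 'elfagkaghbaableialjhbedehfjh' has length L = 28.
Number of overlapping n-grams = L - n + 1
Substituting: 28 - 5 + 1 = 24

24


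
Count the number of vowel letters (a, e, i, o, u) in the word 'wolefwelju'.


Scanning each character of 'wolefwelju':
  Position 1: 'w' -> consonant (running count: 0)
  Position 2: 'o' -> vowel (running count: 1)
  Position 3: 'l' -> consonant (running count: 1)
  Position 4: 'e' -> vowel (running count: 2)
  Position 5: 'f' -> consonant (running count: 2)
  Position 6: 'w' -> consonant (running count: 2)
  Position 7: 'e' -> vowel (running count: 3)
  Position 8: 'l' -> consonant (running count: 3)
  Position 9: 'j' -> consonant (running count: 3)
  Position 10: 'u' -> vowel (running count: 4)
Total vowels: 4

4


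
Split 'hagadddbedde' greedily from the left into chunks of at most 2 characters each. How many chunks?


'hagadddbedde' has 12 characters.
Chunking with max size 2:
  Chunk 1: 'ha' (positions 0-1)
  Chunk 2: 'ga' (positions 2-3)
  Chunk 3: 'dd' (positions 4-5)
  Chunk 4: 'db' (positions 6-7)
  Chunk 5: 'ed' (positions 8-9)
  Chunk 6: 'de' (positions 10-11)
Total chunks: ceil(12 / 2) = 6

6


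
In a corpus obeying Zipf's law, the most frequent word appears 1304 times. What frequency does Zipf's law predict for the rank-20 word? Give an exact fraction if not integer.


Zipf's law: freq(rank) = f1 / rank
f1 = 1304, rank = 20
freq = 1304 / 20
GCD(1304, 20) = 4
Simplified: 326/5

326/5


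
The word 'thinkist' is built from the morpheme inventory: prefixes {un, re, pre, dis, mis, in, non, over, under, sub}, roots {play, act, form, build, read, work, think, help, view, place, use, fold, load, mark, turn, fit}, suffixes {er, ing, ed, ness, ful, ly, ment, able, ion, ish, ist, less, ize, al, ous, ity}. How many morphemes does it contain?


Segmenting 'thinkist' against the inventory:
  'think' -> root (morpheme 1)
  'ist' -> suffix (morpheme 2)
Total morphemes: 2

2


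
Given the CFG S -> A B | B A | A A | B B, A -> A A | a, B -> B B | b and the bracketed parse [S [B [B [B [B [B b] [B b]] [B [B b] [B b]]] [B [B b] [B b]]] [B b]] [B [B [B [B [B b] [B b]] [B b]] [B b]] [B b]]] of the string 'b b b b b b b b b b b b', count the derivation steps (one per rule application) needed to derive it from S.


Every bracketed nonterminal node [X ...] in the tree is produced by exactly one rule application.
Reading the tree off as a leftmost derivation:
  Step 1: S  =>  B B   (applied S -> B B)
  Step 2: B B  =>  B B B   (applied B -> B B)
  Step 3: B B B  =>  B B B B   (applied B -> B B)
  Step 4: B B B B  =>  B B B B B   (applied B -> B B)
  Step 5: B B B B B  =>  B B B B B B   (applied B -> B B)
  Step 6: B B B B B B  =>  b B B B B B   (applied B -> b)
  Step 7: b B B B B B  =>  b b B B B B   (applied B -> b)
  Step 8: b b B B B B  =>  b b B B B B B   (applied B -> B B)
  Step 9: b b B B B B B  =>  b b b B B B B   (applied B -> b)
  Step 10: b b b B B B B  =>  b b b b B B B   (applied B -> b)
  Step 11: b b b b B B B  =>  b b b b B B B B   (applied B -> B B)
  Step 12: b b b b B B B B  =>  b b b b b B B B   (applied B -> b)
  Step 13: b b b b b B B B  =>  b b b b b b B B   (applied B -> b)
  Step 14: b b b b b b B B  =>  b b b b b b b B   (applied B -> b)
  Step 15: b b b b b b b B  =>  b b b b b b b B B   (applied B -> B B)
  Step 16: b b b b b b b B B  =>  b b b b b b b B B B   (applied B -> B B)
  Step 17: b b b b b b b B B B  =>  b b b b b b b B B B B   (applied B -> B B)
  Step 18: b b b b b b b B B B B  =>  b b b b b b b B B B B B   (applied B -> B B)
  Step 19: b b b b b b b B B B B B  =>  b b b b b b b b B B B B   (applied B -> b)
  Step 20: b b b b b b b b B B B B  =>  b b b b b b b b b B B B   (applied B -> b)
  Step 21: b b b b b b b b b B B B  =>  b b b b b b b b b b B B   (applied B -> b)
  Step 22: b b b b b b b b b b B B  =>  b b b b b b b b b b b B   (applied B -> b)
  Step 23: b b b b b b b b b b b B  =>  b b b b b b b b b b b b   (applied B -> b)
Final yield: b b b b b b b b b b b b
Total rewrite steps: 23

23


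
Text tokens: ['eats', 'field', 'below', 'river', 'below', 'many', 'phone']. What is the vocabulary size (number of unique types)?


Listing all tokens and tracking unique types:
  Token 1: 'eats' -> NEW (unique so far: 1)
  Token 2: 'field' -> NEW (unique so far: 2)
  Token 3: 'below' -> NEW (unique so far: 3)
  Token 4: 'river' -> NEW (unique so far: 4)
  Token 5: 'below' -> duplicate (unique so far: 4)
  Token 6: 'many' -> NEW (unique so far: 5)
  Token 7: 'phone' -> NEW (unique so far: 6)
Unique types: ('below', 'eats', 'field', 'many', 'phone', 'river')
Vocabulary size: 6

6


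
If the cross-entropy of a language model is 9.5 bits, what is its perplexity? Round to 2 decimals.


Perplexity formula: PP = 2^H
H = 9.5
PP = 2^9.5
Decompose: 2^9.5 = 2^9 * 2^0.5 = 2^9 * sqrt(2)
2^9 = 512, sqrt(2) ~ 1.4142136
PP ~ 512 * 1.4142136 = 724.0773632
Rounded to 2 decimals: 724.08

724.08


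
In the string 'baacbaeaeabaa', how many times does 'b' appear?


Scanning 'baacbaeaeabaa' for 'b':
  Position 0: 'b' -> MATCH (count: 1)
  Position 4: 'b' -> MATCH (count: 2)
  Position 10: 'b' -> MATCH (count: 3)
Total occurrences of 'b': 3

3


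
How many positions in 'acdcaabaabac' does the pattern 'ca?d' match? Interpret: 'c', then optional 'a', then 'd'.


Pattern: ca?d means 'c', then optional 'a', then 'd'.
Scanning 'acdcaabaabac' position-by-position:
  Pos 0: window 'acd' -> no
  Pos 1: window 'cdc' -> MATCH
  Pos 2: window 'dca' -> no
  Pos 3: window 'caa' -> no
  Pos 4: window 'aab' -> no
  Pos 5: window 'aba' -> no
  Pos 6: window 'baa' -> no
  Pos 7: window 'aab' -> no
  Pos 8: window 'aba' -> no
  Pos 9: window 'bac' -> no
  Pos 10: window 'ac' -> no
  Pos 11: window 'c' -> no
Total matches: 1

1


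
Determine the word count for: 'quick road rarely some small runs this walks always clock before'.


Counting words by splitting on spaces:
  Word 1: 'quick'
  Word 2: 'road'
  Word 3: 'rarely'
  Word 4: 'some'
  Word 5: 'small'
  Word 6: 'runs'
  Word 7: 'this'
  Word 8: 'walks'
  Word 9: 'always'
  Word 10: 'clock'
  Word 11: 'before'
Total words: 11

11


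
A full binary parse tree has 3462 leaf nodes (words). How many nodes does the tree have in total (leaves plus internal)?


Leaf nodes (terminals): 3462
Internal nodes = n - 1 = 3462 - 1 = 3461
Total = leaves + internal = 3462 + 3461 = 6923

6923


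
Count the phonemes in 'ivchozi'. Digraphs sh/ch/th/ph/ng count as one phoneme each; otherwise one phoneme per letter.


Parsing 'ivchozi' greedily, digraphs first:
  'i' -> vowel phoneme (phonemes so far: 1)
  'v' -> consonant phoneme (phonemes so far: 2)
  'ch' -> digraph (1 consonant phoneme) (phonemes so far: 3)
  'o' -> vowel phoneme (phonemes so far: 4)
  'z' -> consonant phoneme (phonemes so far: 5)
  'i' -> vowel phoneme (phonemes so far: 6)
Total phonemes: 6

6


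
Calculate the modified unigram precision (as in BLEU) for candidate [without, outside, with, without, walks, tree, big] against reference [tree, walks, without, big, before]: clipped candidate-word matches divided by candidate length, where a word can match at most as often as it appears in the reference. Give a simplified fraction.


Reference word counts: {'before': 1, 'big': 1, 'tree': 1, 'walks': 1, 'without': 1}
Checking each candidate word (with clipping):
  'without' -> in reference (ref count 1, used 1/1) -> match (matches: 1)
  'outside' -> not in reference -> no match (matches: 1)
  'with' -> not in reference -> no match (matches: 1)
  'without' -> ref count 1 already used up (1/1) -> clipped, no match (matches: 1)
  'walks' -> in reference (ref count 1, used 1/1) -> match (matches: 2)
  'tree' -> in reference (ref count 1, used 1/1) -> match (matches: 3)
  'big' -> in reference (ref count 1, used 1/1) -> match (matches: 4)
Clipped matches: 4, Candidate length: 7
Precision = 4/7

4/7


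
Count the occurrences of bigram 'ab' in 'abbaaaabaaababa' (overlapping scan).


Scanning 'abbaaaabaaababa' for bigram 'ab':
  Position 0: 'ab' -> MATCH
  Position 1: 'bb' -> no
  Position 2: 'ba' -> no
  Position 3: 'aa' -> no
  Position 4: 'aa' -> no
  Position 5: 'aa' -> no
  Position 6: 'ab' -> MATCH
  Position 7: 'ba' -> no
  Position 8: 'aa' -> no
  Position 9: 'aa' -> no
  Position 10: 'ab' -> MATCH
  Position 11: 'ba' -> no
  Position 12: 'ab' -> MATCH
  Position 13: 'ba' -> no
Total matches: 4

4


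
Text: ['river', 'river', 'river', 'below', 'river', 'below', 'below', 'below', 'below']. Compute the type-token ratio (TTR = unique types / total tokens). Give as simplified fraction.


Tokens: 9
Unique types: ('below', 'river') = 2
TTR = 2/9
Already in lowest terms.

2/9


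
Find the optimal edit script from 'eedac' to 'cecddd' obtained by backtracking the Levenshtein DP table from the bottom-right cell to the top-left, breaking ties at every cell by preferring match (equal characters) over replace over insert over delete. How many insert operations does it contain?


Edit distance = 4. Backtracking from cell (5, 6) with preference match > replace > insert > delete,
then listing the resulting alignment 'eedac' -> 'cecddd' left to right:
  Step 1: insert 'c' [insertion #1]
  Step 2: keep 'e'
  Step 3: replace e->c
  Step 4: keep 'd'
  Step 5: replace a->d
  Step 6: replace c->d
Total insertions: 1

1


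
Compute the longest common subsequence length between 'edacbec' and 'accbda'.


DP table for LCS of 'edacbec' and 'accbda':
       a  c  c  b  d  a
    0  0  0  0  0  0  0
  e 0  0  0  0  0  0  0
  d 0  0  0  0  0  1  1
  a 0  1  1  1  1  1  2
  c 0  1  2  2  2  2  2
  b 0  1  2  2  3  3  3
  e 0  1  2  2  3  3  3
  c 0  1  2  3  3  3  3
LCS: 'acb'
LCS length = 3

3


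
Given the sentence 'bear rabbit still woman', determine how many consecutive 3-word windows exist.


Word trigrams from [4] words:
  Trigram 1: (bear rabbit still)
  Trigram 2: (rabbit still woman)
Total word trigrams: 4 - 2 = 2

2


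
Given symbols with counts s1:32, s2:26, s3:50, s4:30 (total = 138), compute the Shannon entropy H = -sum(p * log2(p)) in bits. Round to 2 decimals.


Computing entropy H = -sum(p_i * log2(p_i)):
  s1: p = 32/138 = 0.2319, -p*log2(p) = 0.4889
  s2: p = 26/138 = 0.1884, -p*log2(p) = 0.4537
  s3: p = 50/138 = 0.3623, -p*log2(p) = 0.5307
  s4: p = 30/138 = 0.2174, -p*log2(p) = 0.4786
H = sum of terms = 1.9519
Rounded to 2 decimals: 1.95

1.95


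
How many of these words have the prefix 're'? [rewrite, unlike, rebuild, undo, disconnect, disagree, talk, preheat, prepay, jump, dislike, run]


Checking each word for prefix 're':
  'rewrite' -> YES, starts with 're' (count: 1)
  'unlike' -> no (count: 1)
  'rebuild' -> YES, starts with 're' (count: 2)
  'undo' -> no (count: 2)
  'disconnect' -> no (count: 2)
  'disagree' -> no (count: 2)
  'talk' -> no (count: 2)
  'preheat' -> no (count: 2)
  'prepay' -> no (count: 2)
  'jump' -> no (count: 2)
  'dislike' -> no (count: 2)
  'run' -> no (count: 2)
Total with prefix 're': 2

2


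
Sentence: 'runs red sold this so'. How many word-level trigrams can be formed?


Word trigrams from [5] words:
  Trigram 1: (runs red sold)
  Trigram 2: (red sold this)
  Trigram 3: (sold this so)
Total word trigrams: 5 - 2 = 3

3


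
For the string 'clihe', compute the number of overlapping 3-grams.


String 'clihe' has length L = 5.
Number of overlapping n-grams = L - n + 1
Substituting: 5 - 3 + 1 = 3

3


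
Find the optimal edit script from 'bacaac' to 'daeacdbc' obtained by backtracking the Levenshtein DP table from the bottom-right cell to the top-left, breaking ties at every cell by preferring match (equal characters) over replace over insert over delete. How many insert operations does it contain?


Edit distance = 5. Backtracking from cell (6, 8) with preference match > replace > insert > delete,
then listing the resulting alignment 'bacaac' -> 'daeacdbc' left to right:
  Step 1: insert 'd' [insertion #1]
  Step 2: insert 'a' [insertion #2]
  Step 3: replace b->e
  Step 4: keep 'a'
  Step 5: keep 'c'
  Step 6: replace a->d
  Step 7: replace a->b
  Step 8: keep 'c'
Total insertions: 2

2


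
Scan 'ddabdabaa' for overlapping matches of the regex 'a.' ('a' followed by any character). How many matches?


Pattern: a. means 'a' followed by any character.
Scanning 'ddabdabaa' position-by-position:
  Pos 0: window 'dd' -> no
  Pos 1: window 'da' -> no
  Pos 2: window 'ab' -> MATCH
  Pos 3: window 'bd' -> no
  Pos 4: window 'da' -> no
  Pos 5: window 'ab' -> MATCH
  Pos 6: window 'ba' -> no
  Pos 7: window 'aa' -> MATCH
  Pos 8: window 'a' -> no
Total matches: 3

3


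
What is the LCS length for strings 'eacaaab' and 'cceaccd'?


DP table for LCS of 'eacaaab' and 'cceaccd':
       c  c  e  a  c  c  d
    0  0  0  0  0  0  0  0
  e 0  0  0  1  1  1  1  1
  a 0  0  0  1  2  2  2  2
  c 0  1  1  1  2  3  3  3
  a 0  1  1  1  2  3  3  3
  a 0  1  1  1  2  3  3  3
  a 0  1  1  1  2  3  3  3
  b 0  1  1  1  2  3  3  3
LCS: 'eac'
LCS length = 3

3


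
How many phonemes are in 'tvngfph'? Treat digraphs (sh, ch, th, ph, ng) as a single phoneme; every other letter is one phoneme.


Parsing 'tvngfph' greedily, digraphs first:
  't' -> consonant phoneme (phonemes so far: 1)
  'v' -> consonant phoneme (phonemes so far: 2)
  'ng' -> digraph (1 consonant phoneme) (phonemes so far: 3)
  'f' -> consonant phoneme (phonemes so far: 4)
  'ph' -> digraph (1 consonant phoneme) (phonemes so far: 5)
Total phonemes: 5

5


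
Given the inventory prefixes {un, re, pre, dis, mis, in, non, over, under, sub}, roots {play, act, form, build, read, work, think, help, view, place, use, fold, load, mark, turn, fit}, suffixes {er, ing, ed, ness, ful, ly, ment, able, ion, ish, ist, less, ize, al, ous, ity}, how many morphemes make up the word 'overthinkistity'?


Segmenting 'overthinkistity' against the inventory:
  'over' -> prefix (morpheme 1)
  'think' -> root (morpheme 2)
  'ist' -> suffix (morpheme 3)
  'ity' -> suffix (morpheme 4)
Total morphemes: 4

4


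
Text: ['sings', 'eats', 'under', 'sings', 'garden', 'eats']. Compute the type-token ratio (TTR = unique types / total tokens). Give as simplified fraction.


Tokens: 6
Unique types: ('eats', 'garden', 'sings', 'under') = 4
TTR = 4/6
Simplify: divide both by 2 -> 2/3
TTR = 2/3

2/3


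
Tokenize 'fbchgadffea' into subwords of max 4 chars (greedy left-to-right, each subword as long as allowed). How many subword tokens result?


'fbchgadffea' has 11 characters.
Chunking with max size 4:
  Chunk 1: 'fbch' (positions 0-3)
  Chunk 2: 'gadf' (positions 4-7)
  Chunk 3: 'fea' (positions 8-10)
Total chunks: ceil(11 / 4) = 3

3


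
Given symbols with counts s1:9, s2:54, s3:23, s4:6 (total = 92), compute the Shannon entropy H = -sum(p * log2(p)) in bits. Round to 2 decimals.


Computing entropy H = -sum(p_i * log2(p_i)):
  s1: p = 9/92 = 0.0978, -p*log2(p) = 0.3281
  s2: p = 54/92 = 0.5870, -p*log2(p) = 0.4512
  s3: p = 23/92 = 0.2500, -p*log2(p) = 0.5000
  s4: p = 6/92 = 0.0652, -p*log2(p) = 0.2569
H = sum of terms = 1.5362
Rounded to 2 decimals: 1.54

1.54


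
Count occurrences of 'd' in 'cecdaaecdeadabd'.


Scanning 'cecdaaecdeadabd' for 'd':
  Position 3: 'd' -> MATCH (count: 1)
  Position 8: 'd' -> MATCH (count: 2)
  Position 11: 'd' -> MATCH (count: 3)
  Position 14: 'd' -> MATCH (count: 4)
Total occurrences of 'd': 4

4


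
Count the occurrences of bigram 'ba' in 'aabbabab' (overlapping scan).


Scanning 'aabbabab' for bigram 'ba':
  Position 0: 'aa' -> no
  Position 1: 'ab' -> no
  Position 2: 'bb' -> no
  Position 3: 'ba' -> MATCH
  Position 4: 'ab' -> no
  Position 5: 'ba' -> MATCH
  Position 6: 'ab' -> no
Total matches: 2

2


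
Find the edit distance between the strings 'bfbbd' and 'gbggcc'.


Building DP table for s1='bfbbd' (len 5) and s2='gbggcc' (len 6):
       g  b  g  g  c  c
    0  1  2  3  4  5  6
  b 1  1  1  2  3  4  5
  f 2  2  2  2  3  4  5
  b 3  3  2  3  3  4  5
  b 4  4  3  3  4  4  5
  d 5  5  4  4  4  5  5
Edit distance = dp[5][6] = 5

5


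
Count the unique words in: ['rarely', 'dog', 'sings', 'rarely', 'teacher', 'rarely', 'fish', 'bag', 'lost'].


Listing all tokens and tracking unique types:
  Token 1: 'rarely' -> NEW (unique so far: 1)
  Token 2: 'dog' -> NEW (unique so far: 2)
  Token 3: 'sings' -> NEW (unique so far: 3)
  Token 4: 'rarely' -> duplicate (unique so far: 3)
  Token 5: 'teacher' -> NEW (unique so far: 4)
  Token 6: 'rarely' -> duplicate (unique so far: 4)
  Token 7: 'fish' -> NEW (unique so far: 5)
  Token 8: 'bag' -> NEW (unique so far: 6)
  Token 9: 'lost' -> NEW (unique so far: 7)
Unique types: ('bag', 'dog', 'fish', 'lost', 'rarely', 'sings', 'teacher')
Vocabulary size: 7

7


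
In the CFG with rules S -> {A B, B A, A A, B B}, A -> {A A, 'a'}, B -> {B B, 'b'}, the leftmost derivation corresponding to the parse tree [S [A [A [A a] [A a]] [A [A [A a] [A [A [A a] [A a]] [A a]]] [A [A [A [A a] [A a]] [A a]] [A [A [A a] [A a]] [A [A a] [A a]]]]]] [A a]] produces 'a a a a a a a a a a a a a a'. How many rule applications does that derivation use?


Every bracketed nonterminal node [X ...] in the tree is produced by exactly one rule application.
Reading the tree off as a leftmost derivation:
  Step 1: S  =>  A A   (applied S -> A A)
  Step 2: A A  =>  A A A   (applied A -> A A)
  Step 3: A A A  =>  A A A A   (applied A -> A A)
  Step 4: A A A A  =>  a A A A   (applied A -> a)
  Step 5: a A A A  =>  a a A A   (applied A -> a)
  Step 6: a a A A  =>  a a A A A   (applied A -> A A)
  Step 7: a a A A A  =>  a a A A A A   (applied A -> A A)
  Step 8: a a A A A A  =>  a a a A A A   (applied A -> a)
  Step 9: a a a A A A  =>  a a a A A A A   (applied A -> A A)
  Step 10: a a a A A A A  =>  a a a A A A A A   (applied A -> A A)
  Step 11: a a a A A A A A  =>  a a a a A A A A   (applied A -> a)
  Step 12: a a a a A A A A  =>  a a a a a A A A   (applied A -> a)
  Step 13: a a a a a A A A  =>  a a a a a a A A   (applied A -> a)
  Step 14: a a a a a a A A  =>  a a a a a a A A A   (applied A -> A A)
  Step 15: a a a a a a A A A  =>  a a a a a a A A A A   (applied A -> A A)
  Step 16: a a a a a a A A A A  =>  a a a a a a A A A A A   (applied A -> A A)
  Step 17: a a a a a a A A A A A  =>  a a a a a a a A A A A   (applied A -> a)
  Step 18: a a a a a a a A A A A  =>  a a a a a a a a A A A   (applied A -> a)
  Step 19: a a a a a a a a A A A  =>  a a a a a a a a a A A   (applied A -> a)
  Step 20: a a a a a a a a a A A  =>  a a a a a a a a a A A A   (applied A -> A A)
  Step 21: a a a a a a a a a A A A  =>  a a a a a a a a a A A A A   (applied A -> A A)
  Step 22: a a a a a a a a a A A A A  =>  a a a a a a a a a a A A A   (applied A -> a)
  Step 23: a a a a a a a a a a A A A  =>  a a a a a a a a a a a A A   (applied A -> a)
  Step 24: a a a a a a a a a a a A A  =>  a a a a a a a a a a a A A A   (applied A -> A A)
  Step 25: a a a a a a a a a a a A A A  =>  a a a a a a a a a a a a A A   (applied A -> a)
  Step 26: a a a a a a a a a a a a A A  =>  a a a a a a a a a a a a a A   (applied A -> a)
  Step 27: a a a a a a a a a a a a a A  =>  a a a a a a a a a a a a a a   (applied A -> a)
Final yield: a a a a a a a a a a a a a a
Total rewrite steps: 27

27


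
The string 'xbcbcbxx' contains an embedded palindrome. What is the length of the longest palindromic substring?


Scanning 'xbcbcbxx' for palindromic substrings.
Substring at positions 0-6: 'xbcbcbx'.
Check: reverse('xbcbcbx') = 'xbcbcbx' -> palindrome confirmed.
Neighbouring characters ('-' / 'x') break symmetry, so it cannot extend further.
No longer palindromic substring exists; longest length = 7

7


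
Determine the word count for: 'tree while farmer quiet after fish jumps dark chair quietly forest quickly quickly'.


Counting words by splitting on spaces:
  Word 1: 'tree'
  Word 2: 'while'
  Word 3: 'farmer'
  Word 4: 'quiet'
  Word 5: 'after'
  Word 6: 'fish'
  Word 7: 'jumps'
  Word 8: 'dark'
  Word 9: 'chair'
  Word 10: 'quietly'
  Word 11: 'forest'
  Word 12: 'quickly'
  Word 13: 'quickly'
Total words: 13

13


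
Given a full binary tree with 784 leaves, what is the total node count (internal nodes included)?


Leaf nodes (terminals): 784
Internal nodes = n - 1 = 784 - 1 = 783
Total = leaves + internal = 784 + 783 = 1567

1567


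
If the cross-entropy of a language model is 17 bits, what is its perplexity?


Perplexity formula: PP = 2^H
H = 17
PP = 2^17
PP = 2^17 = 131072

131072


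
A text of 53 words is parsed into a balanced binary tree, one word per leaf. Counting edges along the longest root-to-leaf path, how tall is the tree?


In a balanced binary tree with n leaves the deepest leaf is ceil(log2(n)) edges below the root.
log2(53) = 5.7279
ceil(5.7279) = 6
height (edges) = 6

6


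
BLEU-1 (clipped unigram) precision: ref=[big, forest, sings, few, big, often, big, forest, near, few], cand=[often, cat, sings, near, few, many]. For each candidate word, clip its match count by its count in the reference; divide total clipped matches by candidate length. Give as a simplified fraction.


Reference word counts: {'big': 3, 'few': 2, 'forest': 2, 'near': 1, 'often': 1, 'sings': 1}
Checking each candidate word (with clipping):
  'often' -> in reference (ref count 1, used 1/1) -> match (matches: 1)
  'cat' -> not in reference -> no match (matches: 1)
  'sings' -> in reference (ref count 1, used 1/1) -> match (matches: 2)
  'near' -> in reference (ref count 1, used 1/1) -> match (matches: 3)
  'few' -> in reference (ref count 2, used 1/2) -> match (matches: 4)
  'many' -> not in reference -> no match (matches: 4)
Clipped matches: 4, Candidate length: 6
Precision = 4/6 = 2/3

2/3


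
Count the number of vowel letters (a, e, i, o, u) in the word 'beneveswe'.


Scanning each character of 'beneveswe':
  Position 1: 'b' -> consonant (running count: 0)
  Position 2: 'e' -> vowel (running count: 1)
  Position 3: 'n' -> consonant (running count: 1)
  Position 4: 'e' -> vowel (running count: 2)
  Position 5: 'v' -> consonant (running count: 2)
  Position 6: 'e' -> vowel (running count: 3)
  Position 7: 's' -> consonant (running count: 3)
  Position 8: 'w' -> consonant (running count: 3)
  Position 9: 'e' -> vowel (running count: 4)
Total vowels: 4

4


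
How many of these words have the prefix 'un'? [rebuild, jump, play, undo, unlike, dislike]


Checking each word for prefix 'un':
  'rebuild' -> no (count: 0)
  'jump' -> no (count: 0)
  'play' -> no (count: 0)
  'undo' -> YES, starts with 'un' (count: 1)
  'unlike' -> YES, starts with 'un' (count: 2)
  'dislike' -> no (count: 2)
Total with prefix 'un': 2

2


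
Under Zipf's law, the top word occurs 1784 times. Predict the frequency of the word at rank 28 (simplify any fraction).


Zipf's law: freq(rank) = f1 / rank
f1 = 1784, rank = 28
freq = 1784 / 28
GCD(1784, 28) = 4
Simplified: 446/7

446/7


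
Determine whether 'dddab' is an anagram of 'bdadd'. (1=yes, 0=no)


Sort characters of 'dddab': 'abddd'
Sort characters of 'bdadd': 'abddd'
Sorted forms match -> they ARE anagrams
Result: 1

1


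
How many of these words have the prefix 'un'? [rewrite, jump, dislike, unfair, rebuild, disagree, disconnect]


Checking each word for prefix 'un':
  'rewrite' -> no (count: 0)
  'jump' -> no (count: 0)
  'dislike' -> no (count: 0)
  'unfair' -> YES, starts with 'un' (count: 1)
  'rebuild' -> no (count: 1)
  'disagree' -> no (count: 1)
  'disconnect' -> no (count: 1)
Total with prefix 'un': 1

1


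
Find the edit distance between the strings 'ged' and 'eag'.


Building DP table for s1='ged' (len 3) and s2='eag' (len 3):
       e  a  g
    0  1  2  3
  g 1  1  2  2
  e 2  1  2  3
  d 3  2  2  3
Edit distance = dp[3][3] = 3

3


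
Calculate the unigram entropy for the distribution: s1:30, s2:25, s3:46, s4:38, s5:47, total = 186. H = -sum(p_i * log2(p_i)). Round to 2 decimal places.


Computing entropy H = -sum(p_i * log2(p_i)):
  s1: p = 30/186 = 0.1613, -p*log2(p) = 0.4246
  s2: p = 25/186 = 0.1344, -p*log2(p) = 0.3892
  s3: p = 46/186 = 0.2473, -p*log2(p) = 0.4985
  s4: p = 38/186 = 0.2043, -p*log2(p) = 0.4681
  s5: p = 47/186 = 0.2527, -p*log2(p) = 0.5015
H = sum of terms = 2.2819
Rounded to 2 decimals: 2.28

2.28


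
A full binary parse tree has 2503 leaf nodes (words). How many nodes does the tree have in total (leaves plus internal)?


Leaf nodes (terminals): 2503
Internal nodes = n - 1 = 2503 - 1 = 2502
Total = leaves + internal = 2503 + 2502 = 5005

5005


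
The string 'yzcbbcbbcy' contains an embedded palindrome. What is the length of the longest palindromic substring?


Scanning 'yzcbbcbbcy' for palindromic substrings.
Substring at positions 2-8: 'cbbcbbc'.
Check: reverse('cbbcbbc') = 'cbbcbbc' -> palindrome confirmed.
Neighbouring characters ('z' / 'y') break symmetry, so it cannot extend further.
No longer palindromic substring exists; longest length = 7

7


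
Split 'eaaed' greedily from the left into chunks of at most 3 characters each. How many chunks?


'eaaed' has 5 characters.
Chunking with max size 3:
  Chunk 1: 'eaa' (positions 0-2)
  Chunk 2: 'ed' (positions 3-4)
Total chunks: ceil(5 / 3) = 2

2


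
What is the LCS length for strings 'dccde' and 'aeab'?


DP table for LCS of 'dccde' and 'aeab':
       a  e  a  b
    0  0  0  0  0
  d 0  0  0  0  0
  c 0  0  0  0  0
  c 0  0  0  0  0
  d 0  0  0  0  0
  e 0  0  1  1  1
LCS: 'e'
LCS length = 1

1


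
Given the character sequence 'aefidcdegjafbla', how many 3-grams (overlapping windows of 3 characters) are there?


String 'aefidcdegjafbla' has length L = 15.
Number of overlapping n-grams = L - n + 1
Substituting: 15 - 3 + 1 = 13

13


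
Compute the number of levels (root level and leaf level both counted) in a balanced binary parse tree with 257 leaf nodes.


In a balanced binary tree with n leaves the deepest leaf is ceil(log2(n)) edges below the root,
so counting node levels inclusive of root and leaves gives ceil(log2(n)) + 1 levels.
log2(257) = 8.0056
ceil(8.0056) = 9
levels = 9 + 1 = 10

10


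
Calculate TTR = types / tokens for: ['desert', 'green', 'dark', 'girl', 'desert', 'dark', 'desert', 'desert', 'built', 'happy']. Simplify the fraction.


Tokens: 10
Unique types: ('built', 'dark', 'desert', 'girl', 'green', 'happy') = 6
TTR = 6/10
Simplify: divide both by 2 -> 3/5
TTR = 3/5

3/5


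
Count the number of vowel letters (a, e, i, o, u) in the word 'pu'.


Scanning each character of 'pu':
  Position 1: 'p' -> consonant (running count: 0)
  Position 2: 'u' -> vowel (running count: 1)
Total vowels: 1

1


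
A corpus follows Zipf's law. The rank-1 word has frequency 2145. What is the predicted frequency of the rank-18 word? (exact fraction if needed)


Zipf's law: freq(rank) = f1 / rank
f1 = 2145, rank = 18
freq = 2145 / 18
GCD(2145, 18) = 3
Simplified: 715/6

715/6


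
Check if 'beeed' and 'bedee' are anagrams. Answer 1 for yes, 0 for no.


Sort characters of 'beeed': 'bdeee'
Sort characters of 'bedee': 'bdeee'
Sorted forms match -> they ARE anagrams
Result: 1

1


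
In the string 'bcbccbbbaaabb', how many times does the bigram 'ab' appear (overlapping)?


Scanning 'bcbccbbbaaabb' for bigram 'ab':
  Position 0: 'bc' -> no
  Position 1: 'cb' -> no
  Position 2: 'bc' -> no
  Position 3: 'cc' -> no
  Position 4: 'cb' -> no
  Position 5: 'bb' -> no
  Position 6: 'bb' -> no
  Position 7: 'ba' -> no
  Position 8: 'aa' -> no
  Position 9: 'aa' -> no
  Position 10: 'ab' -> MATCH
  Position 11: 'bb' -> no
Total matches: 1

1


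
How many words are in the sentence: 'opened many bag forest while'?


Counting words by splitting on spaces:
  Word 1: 'opened'
  Word 2: 'many'
  Word 3: 'bag'
  Word 4: 'forest'
  Word 5: 'while'
Total words: 5

5


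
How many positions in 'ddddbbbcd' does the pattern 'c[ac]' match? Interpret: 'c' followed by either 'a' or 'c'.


Pattern: c[ac] means 'c' followed by either 'a' or 'c'.
Scanning 'ddddbbbcd' position-by-position:
  Pos 0: window 'dd' -> no
  Pos 1: window 'dd' -> no
  Pos 2: window 'dd' -> no
  Pos 3: window 'db' -> no
  Pos 4: window 'bb' -> no
  Pos 5: window 'bb' -> no
  Pos 6: window 'bc' -> no
  Pos 7: window 'cd' -> no
  Pos 8: window 'd' -> no
Total matches: 0

0


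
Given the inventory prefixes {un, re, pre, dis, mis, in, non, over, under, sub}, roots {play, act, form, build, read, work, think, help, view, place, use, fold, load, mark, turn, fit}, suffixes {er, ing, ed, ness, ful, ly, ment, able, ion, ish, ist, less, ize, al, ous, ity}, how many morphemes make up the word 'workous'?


Segmenting 'workous' against the inventory:
  'work' -> root (morpheme 1)
  'ous' -> suffix (morpheme 2)
Total morphemes: 2

2


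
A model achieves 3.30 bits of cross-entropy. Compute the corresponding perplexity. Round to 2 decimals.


Perplexity formula: PP = 2^H
H = 3.30
PP = 2^3.30
Decompose: 2^3.30 = 2^3 * 2^0.30
2^3 = 8, 2^0.30 ~ 1.2311444
PP ~ 8 * 1.2311444 = 9.8491552
Rounded to 2 decimals: 9.85

9.85


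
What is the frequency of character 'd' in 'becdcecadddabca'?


Scanning 'becdcecadddabca' for 'd':
  Position 3: 'd' -> MATCH (count: 1)
  Position 8: 'd' -> MATCH (count: 2)
  Position 9: 'd' -> MATCH (count: 3)
  Position 10: 'd' -> MATCH (count: 4)
Total occurrences of 'd': 4

4


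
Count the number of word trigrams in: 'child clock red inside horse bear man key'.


Word trigrams from [8] words:
  Trigram 1: (child clock red)
  Trigram 2: (clock red inside)
  Trigram 3: (red inside horse)
  Trigram 4: (inside horse bear)
  Trigram 5: (horse bear man)
  Trigram 6: (bear man key)
Total word trigrams: 8 - 2 = 6

6


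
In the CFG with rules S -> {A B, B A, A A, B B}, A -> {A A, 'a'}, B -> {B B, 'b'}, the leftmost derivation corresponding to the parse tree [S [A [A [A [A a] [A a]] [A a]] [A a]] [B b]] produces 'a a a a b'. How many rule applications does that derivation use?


Every bracketed nonterminal node [X ...] in the tree is produced by exactly one rule application.
Reading the tree off as a leftmost derivation:
  Step 1: S  =>  A B   (applied S -> A B)
  Step 2: A B  =>  A A B   (applied A -> A A)
  Step 3: A A B  =>  A A A B   (applied A -> A A)
  Step 4: A A A B  =>  A A A A B   (applied A -> A A)
  Step 5: A A A A B  =>  a A A A B   (applied A -> a)
  Step 6: a A A A B  =>  a a A A B   (applied A -> a)
  Step 7: a a A A B  =>  a a a A B   (applied A -> a)
  Step 8: a a a A B  =>  a a a a B   (applied A -> a)
  Step 9: a a a a B  =>  a a a a b   (applied B -> b)
Final yield: a a a a b
Total rewrite steps: 9

9


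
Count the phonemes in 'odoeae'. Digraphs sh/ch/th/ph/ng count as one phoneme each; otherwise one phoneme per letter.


Parsing 'odoeae' greedily, digraphs first:
  'o' -> vowel phoneme (phonemes so far: 1)
  'd' -> consonant phoneme (phonemes so far: 2)
  'o' -> vowel phoneme (phonemes so far: 3)
  'e' -> vowel phoneme (phonemes so far: 4)
  'a' -> vowel phoneme (phonemes so far: 5)
  'e' -> vowel phoneme (phonemes so far: 6)
Total phonemes: 6

6


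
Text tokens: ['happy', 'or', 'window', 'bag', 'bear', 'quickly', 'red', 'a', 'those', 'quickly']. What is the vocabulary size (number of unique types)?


Listing all tokens and tracking unique types:
  Token 1: 'happy' -> NEW (unique so far: 1)
  Token 2: 'or' -> NEW (unique so far: 2)
  Token 3: 'window' -> NEW (unique so far: 3)
  Token 4: 'bag' -> NEW (unique so far: 4)
  Token 5: 'bear' -> NEW (unique so far: 5)
  Token 6: 'quickly' -> NEW (unique so far: 6)
  Token 7: 'red' -> NEW (unique so far: 7)
  Token 8: 'a' -> NEW (unique so far: 8)
  Token 9: 'those' -> NEW (unique so far: 9)
  Token 10: 'quickly' -> duplicate (unique so far: 9)
Unique types: ('a', 'bag', 'bear', 'happy', 'or', 'quickly', 'red', 'those', 'window')
Vocabulary size: 9

9


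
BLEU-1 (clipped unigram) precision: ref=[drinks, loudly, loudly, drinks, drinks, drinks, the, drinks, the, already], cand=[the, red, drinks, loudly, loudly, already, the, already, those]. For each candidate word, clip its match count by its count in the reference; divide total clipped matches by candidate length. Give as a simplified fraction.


Reference word counts: {'already': 1, 'drinks': 5, 'loudly': 2, 'the': 2}
Checking each candidate word (with clipping):
  'the' -> in reference (ref count 2, used 1/2) -> match (matches: 1)
  'red' -> not in reference -> no match (matches: 1)
  'drinks' -> in reference (ref count 5, used 1/5) -> match (matches: 2)
  'loudly' -> in reference (ref count 2, used 1/2) -> match (matches: 3)
  'loudly' -> in reference (ref count 2, used 2/2) -> match (matches: 4)
  'already' -> in reference (ref count 1, used 1/1) -> match (matches: 5)
  'the' -> in reference (ref count 2, used 2/2) -> match (matches: 6)
  'already' -> ref count 1 already used up (1/1) -> clipped, no match (matches: 6)
  'those' -> not in reference -> no match (matches: 6)
Clipped matches: 6, Candidate length: 9
Precision = 6/9 = 2/3

2/3


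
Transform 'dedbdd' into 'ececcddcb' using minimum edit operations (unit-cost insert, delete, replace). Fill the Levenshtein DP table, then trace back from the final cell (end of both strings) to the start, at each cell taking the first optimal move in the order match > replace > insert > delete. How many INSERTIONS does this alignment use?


Edit distance = 6. Backtracking from cell (6, 9) with preference match > replace > insert > delete,
then listing the resulting alignment 'dedbdd' -> 'ececcddcb' left to right:
  Step 1: insert 'e' [insertion #1]
  Step 2: replace d->c
  Step 3: keep 'e'
  Step 4: replace d->c
  Step 5: replace b->c
  Step 6: keep 'd'
  Step 7: keep 'd'
  Step 8: insert 'c' [insertion #2]
  Step 9: insert 'b' [insertion #3]
Total insertions: 3

3


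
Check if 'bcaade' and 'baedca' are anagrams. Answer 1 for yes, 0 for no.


Sort characters of 'bcaade': 'aabcde'
Sort characters of 'baedca': 'aabcde'
Sorted forms match -> they ARE anagrams
Result: 1

1


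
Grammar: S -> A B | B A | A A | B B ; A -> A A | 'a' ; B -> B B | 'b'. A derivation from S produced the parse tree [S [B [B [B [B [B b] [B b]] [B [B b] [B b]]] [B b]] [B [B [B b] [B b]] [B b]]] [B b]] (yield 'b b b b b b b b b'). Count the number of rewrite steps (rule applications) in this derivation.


Every bracketed nonterminal node [X ...] in the tree is produced by exactly one rule application.
Reading the tree off as a leftmost derivation:
  Step 1: S  =>  B B   (applied S -> B B)
  Step 2: B B  =>  B B B   (applied B -> B B)
  Step 3: B B B  =>  B B B B   (applied B -> B B)
  Step 4: B B B B  =>  B B B B B   (applied B -> B B)
  Step 5: B B B B B  =>  B B B B B B   (applied B -> B B)
  Step 6: B B B B B B  =>  b B B B B B   (applied B -> b)
  Step 7: b B B B B B  =>  b b B B B B   (applied B -> b)
  Step 8: b b B B B B  =>  b b B B B B B   (applied B -> B B)
  Step 9: b b B B B B B  =>  b b b B B B B   (applied B -> b)
  Step 10: b b b B B B B  =>  b b b b B B B   (applied B -> b)
  Step 11: b b b b B B B  =>  b b b b b B B   (applied B -> b)
  Step 12: b b b b b B B  =>  b b b b b B B B   (applied B -> B B)
  Step 13: b b b b b B B B  =>  b b b b b B B B B   (applied B -> B B)
  Step 14: b b b b b B B B B  =>  b b b b b b B B B   (applied B -> b)
  Step 15: b b b b b b B B B  =>  b b b b b b b B B   (applied B -> b)
  Step 16: b b b b b b b B B  =>  b b b b b b b b B   (applied B -> b)
  Step 17: b b b b b b b b B  =>  b b b b b b b b b   (applied B -> b)
Final yield: b b b b b b b b b
Total rewrite steps: 17

17


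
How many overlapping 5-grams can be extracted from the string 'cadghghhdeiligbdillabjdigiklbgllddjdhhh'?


String 'cadghghhdeiligbdillabjdigiklbgllddjdhhh' has length L = 39.
Number of overlapping n-grams = L - n + 1
Substituting: 39 - 5 + 1 = 35

35


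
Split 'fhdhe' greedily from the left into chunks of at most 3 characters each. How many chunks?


'fhdhe' has 5 characters.
Chunking with max size 3:
  Chunk 1: 'fhd' (positions 0-2)
  Chunk 2: 'he' (positions 3-4)
Total chunks: ceil(5 / 3) = 2

2


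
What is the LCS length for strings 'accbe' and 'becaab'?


DP table for LCS of 'accbe' and 'becaab':
       b  e  c  a  a  b
    0  0  0  0  0  0  0
  a 0  0  0  0  1  1  1
  c 0  0  0  1  1  1  1
  c 0  0  0  1  1  1  1
  b 0  1  1  1  1  1  2
  e 0  1  2  2  2  2  2
LCS: 'ab'
LCS length = 2

2


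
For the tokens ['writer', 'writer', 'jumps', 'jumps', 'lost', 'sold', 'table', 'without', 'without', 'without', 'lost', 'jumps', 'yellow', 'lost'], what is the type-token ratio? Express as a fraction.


Tokens: 14
Unique types: ('jumps', 'lost', 'sold', 'table', 'without', 'writer', 'yellow') = 7
TTR = 7/14
Simplify: divide both by 7 -> 1/2
TTR = 1/2

1/2


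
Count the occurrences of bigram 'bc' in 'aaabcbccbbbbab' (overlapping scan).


Scanning 'aaabcbccbbbbab' for bigram 'bc':
  Position 0: 'aa' -> no
  Position 1: 'aa' -> no
  Position 2: 'ab' -> no
  Position 3: 'bc' -> MATCH
  Position 4: 'cb' -> no
  Position 5: 'bc' -> MATCH
  Position 6: 'cc' -> no
  Position 7: 'cb' -> no
  Position 8: 'bb' -> no
  Position 9: 'bb' -> no
  Position 10: 'bb' -> no
  Position 11: 'ba' -> no
  Position 12: 'ab' -> no
Total matches: 2

2


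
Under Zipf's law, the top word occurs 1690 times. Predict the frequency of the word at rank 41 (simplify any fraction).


Zipf's law: freq(rank) = f1 / rank
f1 = 1690, rank = 41
freq = 1690 / 41
GCD(1690, 41) = 1
Simplified: 1690/41

1690/41


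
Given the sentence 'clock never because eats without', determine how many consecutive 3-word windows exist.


Word trigrams from [5] words:
  Trigram 1: (clock never because)
  Trigram 2: (never because eats)
  Trigram 3: (because eats without)
Total word trigrams: 5 - 2 = 3

3


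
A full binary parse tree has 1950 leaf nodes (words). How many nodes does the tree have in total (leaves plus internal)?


Leaf nodes (terminals): 1950
Internal nodes = n - 1 = 1950 - 1 = 1949
Total = leaves + internal = 1950 + 1949 = 3899

3899


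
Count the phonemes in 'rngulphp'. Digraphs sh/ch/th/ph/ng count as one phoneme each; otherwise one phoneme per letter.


Parsing 'rngulphp' greedily, digraphs first:
  'r' -> consonant phoneme (phonemes so far: 1)
  'ng' -> digraph (1 consonant phoneme) (phonemes so far: 2)
  'u' -> vowel phoneme (phonemes so far: 3)
  'l' -> consonant phoneme (phonemes so far: 4)
  'ph' -> digraph (1 consonant phoneme) (phonemes so far: 5)
  'p' -> consonant phoneme (phonemes so far: 6)
Total phonemes: 6

6


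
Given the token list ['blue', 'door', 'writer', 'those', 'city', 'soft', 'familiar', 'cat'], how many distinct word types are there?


Listing all tokens and tracking unique types:
  Token 1: 'blue' -> NEW (unique so far: 1)
  Token 2: 'door' -> NEW (unique so far: 2)
  Token 3: 'writer' -> NEW (unique so far: 3)
  Token 4: 'those' -> NEW (unique so far: 4)
  Token 5: 'city' -> NEW (unique so far: 5)
  Token 6: 'soft' -> NEW (unique so far: 6)
  Token 7: 'familiar' -> NEW (unique so far: 7)
  Token 8: 'cat' -> NEW (unique so far: 8)
Unique types: ('blue', 'cat', 'city', 'door', 'familiar', 'soft', 'those', 'writer')
Vocabulary size: 8

8
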